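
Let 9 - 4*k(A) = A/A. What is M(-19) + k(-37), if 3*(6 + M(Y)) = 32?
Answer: 20/3 ≈ 6.6667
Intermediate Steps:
k(A) = 2 (k(A) = 9/4 - A/(4*A) = 9/4 - 1/4*1 = 9/4 - 1/4 = 2)
M(Y) = 14/3 (M(Y) = -6 + (1/3)*32 = -6 + 32/3 = 14/3)
M(-19) + k(-37) = 14/3 + 2 = 20/3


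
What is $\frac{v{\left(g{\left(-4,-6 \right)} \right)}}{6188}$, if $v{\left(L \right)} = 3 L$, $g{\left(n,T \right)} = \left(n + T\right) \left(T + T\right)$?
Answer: $\frac{90}{1547} \approx 0.058177$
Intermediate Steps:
$g{\left(n,T \right)} = 2 T \left(T + n\right)$ ($g{\left(n,T \right)} = \left(T + n\right) 2 T = 2 T \left(T + n\right)$)
$\frac{v{\left(g{\left(-4,-6 \right)} \right)}}{6188} = \frac{3 \cdot 2 \left(-6\right) \left(-6 - 4\right)}{6188} = 3 \cdot 2 \left(-6\right) \left(-10\right) \frac{1}{6188} = 3 \cdot 120 \cdot \frac{1}{6188} = 360 \cdot \frac{1}{6188} = \frac{90}{1547}$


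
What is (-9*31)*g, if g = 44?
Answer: -12276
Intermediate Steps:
(-9*31)*g = -9*31*44 = -279*44 = -12276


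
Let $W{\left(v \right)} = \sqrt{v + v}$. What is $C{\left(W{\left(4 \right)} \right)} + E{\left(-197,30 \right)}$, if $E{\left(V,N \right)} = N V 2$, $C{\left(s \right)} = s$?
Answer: $-11820 + 2 \sqrt{2} \approx -11817.0$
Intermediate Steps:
$W{\left(v \right)} = \sqrt{2} \sqrt{v}$ ($W{\left(v \right)} = \sqrt{2 v} = \sqrt{2} \sqrt{v}$)
$E{\left(V,N \right)} = 2 N V$
$C{\left(W{\left(4 \right)} \right)} + E{\left(-197,30 \right)} = \sqrt{2} \sqrt{4} + 2 \cdot 30 \left(-197\right) = \sqrt{2} \cdot 2 - 11820 = 2 \sqrt{2} - 11820 = -11820 + 2 \sqrt{2}$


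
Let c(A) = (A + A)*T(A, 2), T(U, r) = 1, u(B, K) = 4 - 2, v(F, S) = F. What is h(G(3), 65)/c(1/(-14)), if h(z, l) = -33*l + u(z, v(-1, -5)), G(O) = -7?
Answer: 15001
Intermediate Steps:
u(B, K) = 2
h(z, l) = 2 - 33*l (h(z, l) = -33*l + 2 = 2 - 33*l)
c(A) = 2*A (c(A) = (A + A)*1 = (2*A)*1 = 2*A)
h(G(3), 65)/c(1/(-14)) = (2 - 33*65)/((2/(-14))) = (2 - 2145)/((2*(-1/14))) = -2143/(-⅐) = -2143*(-7) = 15001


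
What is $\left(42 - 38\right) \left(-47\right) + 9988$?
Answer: $9800$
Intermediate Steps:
$\left(42 - 38\right) \left(-47\right) + 9988 = 4 \left(-47\right) + 9988 = -188 + 9988 = 9800$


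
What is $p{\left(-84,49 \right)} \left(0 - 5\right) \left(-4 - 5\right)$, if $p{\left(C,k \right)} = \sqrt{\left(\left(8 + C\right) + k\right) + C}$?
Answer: $45 i \sqrt{111} \approx 474.1 i$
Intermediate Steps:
$p{\left(C,k \right)} = \sqrt{8 + k + 2 C}$ ($p{\left(C,k \right)} = \sqrt{\left(8 + C + k\right) + C} = \sqrt{8 + k + 2 C}$)
$p{\left(-84,49 \right)} \left(0 - 5\right) \left(-4 - 5\right) = \sqrt{8 + 49 + 2 \left(-84\right)} \left(0 - 5\right) \left(-4 - 5\right) = \sqrt{8 + 49 - 168} \left(\left(-5\right) \left(-9\right)\right) = \sqrt{-111} \cdot 45 = i \sqrt{111} \cdot 45 = 45 i \sqrt{111}$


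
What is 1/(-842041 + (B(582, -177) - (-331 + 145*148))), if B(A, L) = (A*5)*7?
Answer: -1/842800 ≈ -1.1865e-6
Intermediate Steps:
B(A, L) = 35*A (B(A, L) = (5*A)*7 = 35*A)
1/(-842041 + (B(582, -177) - (-331 + 145*148))) = 1/(-842041 + (35*582 - (-331 + 145*148))) = 1/(-842041 + (20370 - (-331 + 21460))) = 1/(-842041 + (20370 - 1*21129)) = 1/(-842041 + (20370 - 21129)) = 1/(-842041 - 759) = 1/(-842800) = -1/842800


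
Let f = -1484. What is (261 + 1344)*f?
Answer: -2381820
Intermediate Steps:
(261 + 1344)*f = (261 + 1344)*(-1484) = 1605*(-1484) = -2381820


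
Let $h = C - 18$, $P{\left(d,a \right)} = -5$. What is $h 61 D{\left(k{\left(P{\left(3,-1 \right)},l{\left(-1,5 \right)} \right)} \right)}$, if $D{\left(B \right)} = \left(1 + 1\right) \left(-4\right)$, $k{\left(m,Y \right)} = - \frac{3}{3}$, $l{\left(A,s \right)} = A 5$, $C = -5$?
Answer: $11224$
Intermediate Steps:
$l{\left(A,s \right)} = 5 A$
$k{\left(m,Y \right)} = -1$ ($k{\left(m,Y \right)} = \left(-3\right) \frac{1}{3} = -1$)
$D{\left(B \right)} = -8$ ($D{\left(B \right)} = 2 \left(-4\right) = -8$)
$h = -23$ ($h = -5 - 18 = -23$)
$h 61 D{\left(k{\left(P{\left(3,-1 \right)},l{\left(-1,5 \right)} \right)} \right)} = \left(-23\right) 61 \left(-8\right) = \left(-1403\right) \left(-8\right) = 11224$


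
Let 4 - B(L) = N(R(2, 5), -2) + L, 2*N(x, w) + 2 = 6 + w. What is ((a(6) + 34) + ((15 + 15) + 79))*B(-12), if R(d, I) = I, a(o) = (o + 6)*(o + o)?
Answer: 4305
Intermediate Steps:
a(o) = 2*o*(6 + o) (a(o) = (6 + o)*(2*o) = 2*o*(6 + o))
N(x, w) = 2 + w/2 (N(x, w) = -1 + (6 + w)/2 = -1 + (3 + w/2) = 2 + w/2)
B(L) = 3 - L (B(L) = 4 - ((2 + (½)*(-2)) + L) = 4 - ((2 - 1) + L) = 4 - (1 + L) = 4 + (-1 - L) = 3 - L)
((a(6) + 34) + ((15 + 15) + 79))*B(-12) = ((2*6*(6 + 6) + 34) + ((15 + 15) + 79))*(3 - 1*(-12)) = ((2*6*12 + 34) + (30 + 79))*(3 + 12) = ((144 + 34) + 109)*15 = (178 + 109)*15 = 287*15 = 4305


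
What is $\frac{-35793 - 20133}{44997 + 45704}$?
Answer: $- \frac{4302}{6977} \approx -0.6166$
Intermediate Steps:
$\frac{-35793 - 20133}{44997 + 45704} = - \frac{55926}{90701} = \left(-55926\right) \frac{1}{90701} = - \frac{4302}{6977}$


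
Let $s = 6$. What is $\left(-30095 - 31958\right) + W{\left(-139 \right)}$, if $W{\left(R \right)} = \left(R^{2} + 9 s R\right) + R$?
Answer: $-50377$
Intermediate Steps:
$W{\left(R \right)} = R^{2} + 55 R$ ($W{\left(R \right)} = \left(R^{2} + 9 \cdot 6 R\right) + R = \left(R^{2} + 54 R\right) + R = R^{2} + 55 R$)
$\left(-30095 - 31958\right) + W{\left(-139 \right)} = \left(-30095 - 31958\right) - 139 \left(55 - 139\right) = -62053 - -11676 = -62053 + 11676 = -50377$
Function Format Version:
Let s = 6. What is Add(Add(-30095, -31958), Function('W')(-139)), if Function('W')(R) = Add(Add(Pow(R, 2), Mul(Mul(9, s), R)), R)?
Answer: -50377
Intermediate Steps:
Function('W')(R) = Add(Pow(R, 2), Mul(55, R)) (Function('W')(R) = Add(Add(Pow(R, 2), Mul(Mul(9, 6), R)), R) = Add(Add(Pow(R, 2), Mul(54, R)), R) = Add(Pow(R, 2), Mul(55, R)))
Add(Add(-30095, -31958), Function('W')(-139)) = Add(Add(-30095, -31958), Mul(-139, Add(55, -139))) = Add(-62053, Mul(-139, -84)) = Add(-62053, 11676) = -50377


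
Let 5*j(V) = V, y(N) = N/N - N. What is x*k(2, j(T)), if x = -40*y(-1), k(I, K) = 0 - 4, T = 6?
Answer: 320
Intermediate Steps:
y(N) = 1 - N
j(V) = V/5
k(I, K) = -4
x = -80 (x = -40*(1 - 1*(-1)) = -40*(1 + 1) = -40*2 = -80)
x*k(2, j(T)) = -80*(-4) = 320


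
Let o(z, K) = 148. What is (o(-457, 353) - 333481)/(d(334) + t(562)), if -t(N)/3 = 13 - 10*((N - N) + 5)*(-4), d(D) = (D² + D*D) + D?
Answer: -8547/5713 ≈ -1.4961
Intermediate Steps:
d(D) = D + 2*D² (d(D) = (D² + D²) + D = 2*D² + D = D + 2*D²)
t(N) = -639 (t(N) = -3*(13 - 10*((N - N) + 5)*(-4)) = -3*(13 - 10*(0 + 5)*(-4)) = -3*(13 - 50*(-4)) = -3*(13 - 10*(-20)) = -3*(13 + 200) = -3*213 = -639)
(o(-457, 353) - 333481)/(d(334) + t(562)) = (148 - 333481)/(334*(1 + 2*334) - 639) = -333333/(334*(1 + 668) - 639) = -333333/(334*669 - 639) = -333333/(223446 - 639) = -333333/222807 = -333333*1/222807 = -8547/5713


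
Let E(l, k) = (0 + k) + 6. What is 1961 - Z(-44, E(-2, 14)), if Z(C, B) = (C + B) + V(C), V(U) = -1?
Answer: 1986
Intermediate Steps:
E(l, k) = 6 + k (E(l, k) = k + 6 = 6 + k)
Z(C, B) = -1 + B + C (Z(C, B) = (C + B) - 1 = (B + C) - 1 = -1 + B + C)
1961 - Z(-44, E(-2, 14)) = 1961 - (-1 + (6 + 14) - 44) = 1961 - (-1 + 20 - 44) = 1961 - 1*(-25) = 1961 + 25 = 1986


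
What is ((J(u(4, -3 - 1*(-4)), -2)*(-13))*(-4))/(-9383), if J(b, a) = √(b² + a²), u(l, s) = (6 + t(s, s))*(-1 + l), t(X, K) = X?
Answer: -52*√445/9383 ≈ -0.11691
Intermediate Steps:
u(l, s) = (-1 + l)*(6 + s) (u(l, s) = (6 + s)*(-1 + l) = (-1 + l)*(6 + s))
J(b, a) = √(a² + b²)
((J(u(4, -3 - 1*(-4)), -2)*(-13))*(-4))/(-9383) = ((√((-2)² + (-6 - (-3 - 1*(-4)) + 6*4 + 4*(-3 - 1*(-4)))²)*(-13))*(-4))/(-9383) = ((√(4 + (-6 - (-3 + 4) + 24 + 4*(-3 + 4))²)*(-13))*(-4))*(-1/9383) = ((√(4 + (-6 - 1*1 + 24 + 4*1)²)*(-13))*(-4))*(-1/9383) = ((√(4 + (-6 - 1 + 24 + 4)²)*(-13))*(-4))*(-1/9383) = ((√(4 + 21²)*(-13))*(-4))*(-1/9383) = ((√(4 + 441)*(-13))*(-4))*(-1/9383) = ((√445*(-13))*(-4))*(-1/9383) = (-13*√445*(-4))*(-1/9383) = (52*√445)*(-1/9383) = -52*√445/9383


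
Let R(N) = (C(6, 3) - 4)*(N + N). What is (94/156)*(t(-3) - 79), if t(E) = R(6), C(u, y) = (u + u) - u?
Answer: -2585/78 ≈ -33.141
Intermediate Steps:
C(u, y) = u (C(u, y) = 2*u - u = u)
R(N) = 4*N (R(N) = (6 - 4)*(N + N) = 2*(2*N) = 4*N)
t(E) = 24 (t(E) = 4*6 = 24)
(94/156)*(t(-3) - 79) = (94/156)*(24 - 79) = (94*(1/156))*(-55) = (47/78)*(-55) = -2585/78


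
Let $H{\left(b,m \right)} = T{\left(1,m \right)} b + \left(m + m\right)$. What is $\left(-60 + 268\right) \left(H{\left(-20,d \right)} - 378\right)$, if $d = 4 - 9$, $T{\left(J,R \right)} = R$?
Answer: $-59904$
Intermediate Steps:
$d = -5$
$H{\left(b,m \right)} = 2 m + b m$ ($H{\left(b,m \right)} = m b + \left(m + m\right) = b m + 2 m = 2 m + b m$)
$\left(-60 + 268\right) \left(H{\left(-20,d \right)} - 378\right) = \left(-60 + 268\right) \left(- 5 \left(2 - 20\right) - 378\right) = 208 \left(\left(-5\right) \left(-18\right) - 378\right) = 208 \left(90 - 378\right) = 208 \left(-288\right) = -59904$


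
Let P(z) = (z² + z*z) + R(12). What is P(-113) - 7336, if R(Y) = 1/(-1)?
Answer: 18201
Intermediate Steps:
R(Y) = -1
P(z) = -1 + 2*z² (P(z) = (z² + z*z) - 1 = (z² + z²) - 1 = 2*z² - 1 = -1 + 2*z²)
P(-113) - 7336 = (-1 + 2*(-113)²) - 7336 = (-1 + 2*12769) - 7336 = (-1 + 25538) - 7336 = 25537 - 7336 = 18201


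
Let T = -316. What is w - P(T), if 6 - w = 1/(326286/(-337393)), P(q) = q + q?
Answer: 208507861/326286 ≈ 639.03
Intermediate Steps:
P(q) = 2*q
w = 2295109/326286 (w = 6 - 1/(326286/(-337393)) = 6 - 1/(326286*(-1/337393)) = 6 - 1/(-326286/337393) = 6 - 1*(-337393/326286) = 6 + 337393/326286 = 2295109/326286 ≈ 7.0340)
w - P(T) = 2295109/326286 - 2*(-316) = 2295109/326286 - 1*(-632) = 2295109/326286 + 632 = 208507861/326286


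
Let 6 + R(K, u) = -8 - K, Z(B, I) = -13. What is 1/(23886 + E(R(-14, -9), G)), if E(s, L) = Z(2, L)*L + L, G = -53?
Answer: 1/24522 ≈ 4.0780e-5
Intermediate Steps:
R(K, u) = -14 - K (R(K, u) = -6 + (-8 - K) = -14 - K)
E(s, L) = -12*L (E(s, L) = -13*L + L = -12*L)
1/(23886 + E(R(-14, -9), G)) = 1/(23886 - 12*(-53)) = 1/(23886 + 636) = 1/24522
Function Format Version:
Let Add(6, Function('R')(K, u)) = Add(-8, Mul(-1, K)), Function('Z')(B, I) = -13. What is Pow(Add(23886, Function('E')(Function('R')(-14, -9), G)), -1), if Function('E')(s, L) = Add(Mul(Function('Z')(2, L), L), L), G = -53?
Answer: Rational(1, 24522) ≈ 4.0780e-5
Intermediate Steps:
Function('R')(K, u) = Add(-14, Mul(-1, K)) (Function('R')(K, u) = Add(-6, Add(-8, Mul(-1, K))) = Add(-14, Mul(-1, K)))
Function('E')(s, L) = Mul(-12, L) (Function('E')(s, L) = Add(Mul(-13, L), L) = Mul(-12, L))
Pow(Add(23886, Function('E')(Function('R')(-14, -9), G)), -1) = Pow(Add(23886, Mul(-12, -53)), -1) = Pow(Add(23886, 636), -1) = Pow(24522, -1) = Rational(1, 24522)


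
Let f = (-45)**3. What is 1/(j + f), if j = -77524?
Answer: -1/168649 ≈ -5.9295e-6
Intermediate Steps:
f = -91125
1/(j + f) = 1/(-77524 - 91125) = 1/(-168649) = -1/168649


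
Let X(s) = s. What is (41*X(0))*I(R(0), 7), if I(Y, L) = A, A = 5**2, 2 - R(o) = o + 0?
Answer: 0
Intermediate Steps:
R(o) = 2 - o (R(o) = 2 - (o + 0) = 2 - o)
A = 25
I(Y, L) = 25
(41*X(0))*I(R(0), 7) = (41*0)*25 = 0*25 = 0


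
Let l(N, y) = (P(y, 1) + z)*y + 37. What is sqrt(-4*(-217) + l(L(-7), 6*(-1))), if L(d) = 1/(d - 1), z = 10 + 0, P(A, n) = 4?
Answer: sqrt(821) ≈ 28.653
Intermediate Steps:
z = 10
L(d) = 1/(-1 + d)
l(N, y) = 37 + 14*y (l(N, y) = (4 + 10)*y + 37 = 14*y + 37 = 37 + 14*y)
sqrt(-4*(-217) + l(L(-7), 6*(-1))) = sqrt(-4*(-217) + (37 + 14*(6*(-1)))) = sqrt(868 + (37 + 14*(-6))) = sqrt(868 + (37 - 84)) = sqrt(868 - 47) = sqrt(821)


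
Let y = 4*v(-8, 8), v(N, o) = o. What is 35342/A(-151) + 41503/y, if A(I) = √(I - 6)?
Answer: 41503/32 - 35342*I*√157/157 ≈ 1297.0 - 2820.6*I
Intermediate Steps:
A(I) = √(-6 + I)
y = 32 (y = 4*8 = 32)
35342/A(-151) + 41503/y = 35342/(√(-6 - 151)) + 41503/32 = 35342/(√(-157)) + 41503*(1/32) = 35342/((I*√157)) + 41503/32 = 35342*(-I*√157/157) + 41503/32 = -35342*I*√157/157 + 41503/32 = 41503/32 - 35342*I*√157/157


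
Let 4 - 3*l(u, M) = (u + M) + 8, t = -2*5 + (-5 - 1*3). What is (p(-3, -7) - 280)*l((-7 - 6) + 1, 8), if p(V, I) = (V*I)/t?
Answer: 0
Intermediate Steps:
t = -18 (t = -10 + (-5 - 3) = -10 - 8 = -18)
l(u, M) = -4/3 - M/3 - u/3 (l(u, M) = 4/3 - ((u + M) + 8)/3 = 4/3 - ((M + u) + 8)/3 = 4/3 - (8 + M + u)/3 = 4/3 + (-8/3 - M/3 - u/3) = -4/3 - M/3 - u/3)
p(V, I) = -I*V/18 (p(V, I) = (V*I)/(-18) = (I*V)*(-1/18) = -I*V/18)
(p(-3, -7) - 280)*l((-7 - 6) + 1, 8) = (-1/18*(-7)*(-3) - 280)*(-4/3 - ⅓*8 - ((-7 - 6) + 1)/3) = (-7/6 - 280)*(-4/3 - 8/3 - (-13 + 1)/3) = -1687*(-4/3 - 8/3 - ⅓*(-12))/6 = -1687*(-4/3 - 8/3 + 4)/6 = -1687/6*0 = 0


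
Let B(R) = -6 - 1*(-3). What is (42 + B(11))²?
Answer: 1521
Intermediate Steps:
B(R) = -3 (B(R) = -6 + 3 = -3)
(42 + B(11))² = (42 - 3)² = 39² = 1521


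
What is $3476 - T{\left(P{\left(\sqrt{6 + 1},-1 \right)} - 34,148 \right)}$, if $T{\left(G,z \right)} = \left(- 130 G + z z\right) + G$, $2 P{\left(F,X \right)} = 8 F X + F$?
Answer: $-22814 - \frac{903 \sqrt{7}}{2} \approx -24009.0$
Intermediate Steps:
$P{\left(F,X \right)} = \frac{F}{2} + 4 F X$ ($P{\left(F,X \right)} = \frac{8 F X + F}{2} = \frac{F + 8 F X}{2} = \frac{F}{2} + 4 F X$)
$T{\left(G,z \right)} = z^{2} - 129 G$ ($T{\left(G,z \right)} = \left(- 130 G + z^{2}\right) + G = \left(z^{2} - 130 G\right) + G = z^{2} - 129 G$)
$3476 - T{\left(P{\left(\sqrt{6 + 1},-1 \right)} - 34,148 \right)} = 3476 - \left(148^{2} - 129 \left(\frac{\sqrt{6 + 1} \left(1 + 8 \left(-1\right)\right)}{2} - 34\right)\right) = 3476 - \left(21904 - 129 \left(\frac{\sqrt{7} \left(1 - 8\right)}{2} - 34\right)\right) = 3476 - \left(21904 - 129 \left(\frac{1}{2} \sqrt{7} \left(-7\right) - 34\right)\right) = 3476 - \left(21904 - 129 \left(- \frac{7 \sqrt{7}}{2} - 34\right)\right) = 3476 - \left(21904 - 129 \left(-34 - \frac{7 \sqrt{7}}{2}\right)\right) = 3476 - \left(21904 + \left(4386 + \frac{903 \sqrt{7}}{2}\right)\right) = 3476 - \left(26290 + \frac{903 \sqrt{7}}{2}\right) = -22814 - \frac{903 \sqrt{7}}{2}$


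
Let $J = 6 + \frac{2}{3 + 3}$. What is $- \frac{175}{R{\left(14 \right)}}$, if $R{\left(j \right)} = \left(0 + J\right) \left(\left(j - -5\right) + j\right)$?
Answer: $- \frac{175}{209} \approx -0.83732$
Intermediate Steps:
$J = \frac{19}{3}$ ($J = 6 + \frac{2}{6} = 6 + 2 \cdot \frac{1}{6} = 6 + \frac{1}{3} = \frac{19}{3} \approx 6.3333$)
$R{\left(j \right)} = \frac{95}{3} + \frac{38 j}{3}$ ($R{\left(j \right)} = \left(0 + \frac{19}{3}\right) \left(\left(j - -5\right) + j\right) = \frac{19 \left(\left(j + 5\right) + j\right)}{3} = \frac{19 \left(\left(5 + j\right) + j\right)}{3} = \frac{19 \left(5 + 2 j\right)}{3} = \frac{95}{3} + \frac{38 j}{3}$)
$- \frac{175}{R{\left(14 \right)}} = - \frac{175}{\frac{95}{3} + \frac{38}{3} \cdot 14} = - \frac{175}{\frac{95}{3} + \frac{532}{3}} = - \frac{175}{209}$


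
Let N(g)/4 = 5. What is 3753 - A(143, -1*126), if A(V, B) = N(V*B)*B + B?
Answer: 6399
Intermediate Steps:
N(g) = 20 (N(g) = 4*5 = 20)
A(V, B) = 21*B (A(V, B) = 20*B + B = 21*B)
3753 - A(143, -1*126) = 3753 - 21*(-1*126) = 3753 - 21*(-126) = 3753 - 1*(-2646) = 3753 + 2646 = 6399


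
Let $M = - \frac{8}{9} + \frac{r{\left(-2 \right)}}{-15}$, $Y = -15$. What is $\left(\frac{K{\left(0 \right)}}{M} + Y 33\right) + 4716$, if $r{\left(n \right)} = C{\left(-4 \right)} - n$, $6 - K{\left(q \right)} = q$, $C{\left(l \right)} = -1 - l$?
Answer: $\frac{46377}{11} \approx 4216.1$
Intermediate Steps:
$K{\left(q \right)} = 6 - q$
$r{\left(n \right)} = 3 - n$ ($r{\left(n \right)} = \left(-1 - -4\right) - n = \left(-1 + 4\right) - n = 3 - n$)
$M = - \frac{11}{9}$ ($M = - \frac{8}{9} + \frac{3 - -2}{-15} = \left(-8\right) \frac{1}{9} + \left(3 + 2\right) \left(- \frac{1}{15}\right) = - \frac{8}{9} + 5 \left(- \frac{1}{15}\right) = - \frac{8}{9} - \frac{1}{3} = - \frac{11}{9} \approx -1.2222$)
$\left(\frac{K{\left(0 \right)}}{M} + Y 33\right) + 4716 = \left(\frac{6 - 0}{- \frac{11}{9}} - 495\right) + 4716 = \left(\left(6 + 0\right) \left(- \frac{9}{11}\right) - 495\right) + 4716 = \left(6 \left(- \frac{9}{11}\right) - 495\right) + 4716 = \left(- \frac{54}{11} - 495\right) + 4716 = - \frac{5499}{11} + 4716 = \frac{46377}{11}$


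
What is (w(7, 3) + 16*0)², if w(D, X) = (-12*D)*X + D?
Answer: 60025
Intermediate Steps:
w(D, X) = D - 12*D*X (w(D, X) = -12*D*X + D = D - 12*D*X)
(w(7, 3) + 16*0)² = (7*(1 - 12*3) + 16*0)² = (7*(1 - 36) + 0)² = (7*(-35) + 0)² = (-245 + 0)² = (-245)² = 60025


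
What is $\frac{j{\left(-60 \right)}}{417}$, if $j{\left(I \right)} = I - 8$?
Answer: $- \frac{68}{417} \approx -0.16307$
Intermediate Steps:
$j{\left(I \right)} = -8 + I$
$\frac{j{\left(-60 \right)}}{417} = \frac{-8 - 60}{417} = \left(-68\right) \frac{1}{417} = - \frac{68}{417}$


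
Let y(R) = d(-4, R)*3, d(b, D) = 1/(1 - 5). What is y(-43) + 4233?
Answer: 16929/4 ≈ 4232.3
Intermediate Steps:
d(b, D) = -¼ (d(b, D) = 1/(-4) = -¼)
y(R) = -¾ (y(R) = -¼*3 = -¾)
y(-43) + 4233 = -¾ + 4233 = 16929/4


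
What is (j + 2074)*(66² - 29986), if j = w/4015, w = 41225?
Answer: -3899644110/73 ≈ -5.3420e+7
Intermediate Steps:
j = 8245/803 (j = 41225/4015 = 41225*(1/4015) = 8245/803 ≈ 10.268)
(j + 2074)*(66² - 29986) = (8245/803 + 2074)*(66² - 29986) = 1673667*(4356 - 29986)/803 = (1673667/803)*(-25630) = -3899644110/73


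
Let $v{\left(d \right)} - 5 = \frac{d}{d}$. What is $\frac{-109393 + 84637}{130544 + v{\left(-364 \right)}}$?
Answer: $- \frac{12378}{65275} \approx -0.18963$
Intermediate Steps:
$v{\left(d \right)} = 6$ ($v{\left(d \right)} = 5 + \frac{d}{d} = 5 + 1 = 6$)
$\frac{-109393 + 84637}{130544 + v{\left(-364 \right)}} = \frac{-109393 + 84637}{130544 + 6} = - \frac{24756}{130550} = \left(-24756\right) \frac{1}{130550} = - \frac{12378}{65275}$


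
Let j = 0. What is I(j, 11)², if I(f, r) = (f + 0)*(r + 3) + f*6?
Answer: 0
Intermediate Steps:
I(f, r) = 6*f + f*(3 + r) (I(f, r) = f*(3 + r) + 6*f = 6*f + f*(3 + r))
I(j, 11)² = (0*(9 + 11))² = (0*20)² = 0² = 0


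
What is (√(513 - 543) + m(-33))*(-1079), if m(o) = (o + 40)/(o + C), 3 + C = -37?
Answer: 7553/73 - 1079*I*√30 ≈ 103.47 - 5909.9*I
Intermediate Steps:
C = -40 (C = -3 - 37 = -40)
m(o) = (40 + o)/(-40 + o) (m(o) = (o + 40)/(o - 40) = (40 + o)/(-40 + o))
(√(513 - 543) + m(-33))*(-1079) = (√(513 - 543) + (40 - 33)/(-40 - 33))*(-1079) = (√(-30) + 7/(-73))*(-1079) = (I*√30 - 1/73*7)*(-1079) = (I*√30 - 7/73)*(-1079) = (-7/73 + I*√30)*(-1079) = 7553/73 - 1079*I*√30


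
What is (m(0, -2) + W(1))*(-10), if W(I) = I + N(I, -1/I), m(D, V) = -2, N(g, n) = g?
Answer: 0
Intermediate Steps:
W(I) = 2*I (W(I) = I + I = 2*I)
(m(0, -2) + W(1))*(-10) = (-2 + 2*1)*(-10) = (-2 + 2)*(-10) = 0*(-10) = 0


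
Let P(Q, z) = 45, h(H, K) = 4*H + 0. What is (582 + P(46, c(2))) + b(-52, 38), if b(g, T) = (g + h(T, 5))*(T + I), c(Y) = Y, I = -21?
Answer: 2327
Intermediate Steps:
h(H, K) = 4*H
b(g, T) = (-21 + T)*(g + 4*T) (b(g, T) = (g + 4*T)*(T - 21) = (g + 4*T)*(-21 + T) = (-21 + T)*(g + 4*T))
(582 + P(46, c(2))) + b(-52, 38) = (582 + 45) + (-84*38 - 21*(-52) + 4*38² + 38*(-52)) = 627 + (-3192 + 1092 + 4*1444 - 1976) = 627 + (-3192 + 1092 + 5776 - 1976) = 627 + 1700 = 2327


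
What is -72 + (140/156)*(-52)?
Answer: -356/3 ≈ -118.67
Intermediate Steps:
-72 + (140/156)*(-52) = -72 + (140*(1/156))*(-52) = -72 + (35/39)*(-52) = -72 - 140/3 = -356/3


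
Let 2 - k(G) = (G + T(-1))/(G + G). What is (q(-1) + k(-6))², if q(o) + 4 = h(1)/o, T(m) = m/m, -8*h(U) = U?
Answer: 3025/576 ≈ 5.2517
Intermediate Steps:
h(U) = -U/8
T(m) = 1
q(o) = -4 - 1/(8*o) (q(o) = -4 + (-⅛*1)/o = -4 - 1/(8*o))
k(G) = 2 - (1 + G)/(2*G) (k(G) = 2 - (G + 1)/(G + G) = 2 - (1 + G)/(2*G))
(q(-1) + k(-6))² = ((-4 - ⅛/(-1)) + (½)*(-1 + 3*(-6))/(-6))² = ((-4 - ⅛*(-1)) + (½)*(-⅙)*(-1 - 18))² = ((-4 + ⅛) + (½)*(-⅙)*(-19))² = (-31/8 + 19/12)² = (-55/24)² = 3025/576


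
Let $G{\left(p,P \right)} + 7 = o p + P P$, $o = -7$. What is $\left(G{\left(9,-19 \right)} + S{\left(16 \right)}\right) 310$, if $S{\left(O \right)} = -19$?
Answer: $84320$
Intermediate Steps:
$G{\left(p,P \right)} = -7 + P^{2} - 7 p$ ($G{\left(p,P \right)} = -7 + \left(- 7 p + P P\right) = -7 + \left(- 7 p + P^{2}\right) = -7 + \left(P^{2} - 7 p\right) = -7 + P^{2} - 7 p$)
$\left(G{\left(9,-19 \right)} + S{\left(16 \right)}\right) 310 = \left(\left(-7 + \left(-19\right)^{2} - 63\right) - 19\right) 310 = \left(\left(-7 + 361 - 63\right) - 19\right) 310 = \left(291 - 19\right) 310 = 272 \cdot 310 = 84320$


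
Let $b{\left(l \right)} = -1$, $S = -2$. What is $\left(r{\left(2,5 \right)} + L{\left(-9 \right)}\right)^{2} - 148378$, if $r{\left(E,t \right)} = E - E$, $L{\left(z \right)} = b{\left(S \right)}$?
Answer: $-148377$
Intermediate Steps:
$L{\left(z \right)} = -1$
$r{\left(E,t \right)} = 0$
$\left(r{\left(2,5 \right)} + L{\left(-9 \right)}\right)^{2} - 148378 = \left(0 - 1\right)^{2} - 148378 = \left(-1\right)^{2} - 148378 = 1 - 148378 = -148377$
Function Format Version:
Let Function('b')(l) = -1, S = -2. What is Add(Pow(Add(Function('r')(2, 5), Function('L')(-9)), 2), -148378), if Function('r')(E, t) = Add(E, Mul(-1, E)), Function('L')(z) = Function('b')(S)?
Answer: -148377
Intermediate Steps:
Function('L')(z) = -1
Function('r')(E, t) = 0
Add(Pow(Add(Function('r')(2, 5), Function('L')(-9)), 2), -148378) = Add(Pow(Add(0, -1), 2), -148378) = Add(Pow(-1, 2), -148378) = Add(1, -148378) = -148377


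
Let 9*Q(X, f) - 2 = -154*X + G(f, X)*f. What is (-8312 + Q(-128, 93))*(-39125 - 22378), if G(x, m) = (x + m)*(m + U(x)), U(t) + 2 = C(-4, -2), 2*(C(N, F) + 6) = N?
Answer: -8079362096/3 ≈ -2.6931e+9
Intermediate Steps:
C(N, F) = -6 + N/2
U(t) = -10 (U(t) = -2 + (-6 + (1/2)*(-4)) = -2 + (-6 - 2) = -2 - 8 = -10)
G(x, m) = (-10 + m)*(m + x) (G(x, m) = (x + m)*(m - 10) = (m + x)*(-10 + m) = (-10 + m)*(m + x))
Q(X, f) = 2/9 - 154*X/9 + f*(X**2 - 10*X - 10*f + X*f)/9 (Q(X, f) = 2/9 + (-154*X + (X**2 - 10*X - 10*f + X*f)*f)/9 = 2/9 + (-154*X + f*(X**2 - 10*X - 10*f + X*f))/9 = 2/9 + (-154*X/9 + f*(X**2 - 10*X - 10*f + X*f)/9) = 2/9 - 154*X/9 + f*(X**2 - 10*X - 10*f + X*f)/9)
(-8312 + Q(-128, 93))*(-39125 - 22378) = (-8312 + (2/9 - 154/9*(-128) + (1/9)*93*((-128)**2 - 10*(-128) - 10*93 - 128*93)))*(-39125 - 22378) = (-8312 + (2/9 + 19712/9 + (1/9)*93*(16384 + 1280 - 930 - 11904)))*(-61503) = (-8312 + (2/9 + 19712/9 + (1/9)*93*4830))*(-61503) = (-8312 + (2/9 + 19712/9 + 49910))*(-61503) = (-8312 + 468904/9)*(-61503) = (394096/9)*(-61503) = -8079362096/3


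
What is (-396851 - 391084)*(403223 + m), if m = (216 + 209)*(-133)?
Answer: -273175488630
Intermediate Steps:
m = -56525 (m = 425*(-133) = -56525)
(-396851 - 391084)*(403223 + m) = (-396851 - 391084)*(403223 - 56525) = -787935*346698 = -273175488630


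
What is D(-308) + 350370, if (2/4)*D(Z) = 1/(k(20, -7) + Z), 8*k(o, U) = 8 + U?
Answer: 862961294/2463 ≈ 3.5037e+5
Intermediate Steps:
k(o, U) = 1 + U/8 (k(o, U) = (8 + U)/8 = 1 + U/8)
D(Z) = 2/(⅛ + Z) (D(Z) = 2/((1 + (⅛)*(-7)) + Z) = 2/((1 - 7/8) + Z) = 2/(⅛ + Z))
D(-308) + 350370 = 16/(1 + 8*(-308)) + 350370 = 16/(1 - 2464) + 350370 = 16/(-2463) + 350370 = 16*(-1/2463) + 350370 = -16/2463 + 350370 = 862961294/2463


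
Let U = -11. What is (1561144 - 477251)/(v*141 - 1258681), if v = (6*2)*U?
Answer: -1083893/1277293 ≈ -0.84859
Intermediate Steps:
v = -132 (v = (6*2)*(-11) = 12*(-11) = -132)
(1561144 - 477251)/(v*141 - 1258681) = (1561144 - 477251)/(-132*141 - 1258681) = 1083893/(-18612 - 1258681) = 1083893/(-1277293) = 1083893*(-1/1277293) = -1083893/1277293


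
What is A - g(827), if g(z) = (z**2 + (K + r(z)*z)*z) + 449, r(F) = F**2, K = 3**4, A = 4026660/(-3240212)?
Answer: -378910090270172183/810053 ≈ -4.6776e+11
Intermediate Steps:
A = -1006665/810053 (A = 4026660*(-1/3240212) = -1006665/810053 ≈ -1.2427)
K = 81
g(z) = 449 + z**2 + z*(81 + z**3) (g(z) = (z**2 + (81 + z**2*z)*z) + 449 = (z**2 + (81 + z**3)*z) + 449 = (z**2 + z*(81 + z**3)) + 449 = 449 + z**2 + z*(81 + z**3))
A - g(827) = -1006665/810053 - (449 + 827**2 + 827**4 + 81*827) = -1006665/810053 - (449 + 683929 + 467758877041 + 66987) = -1006665/810053 - 1*467759628406 = -1006665/810053 - 467759628406 = -378910090270172183/810053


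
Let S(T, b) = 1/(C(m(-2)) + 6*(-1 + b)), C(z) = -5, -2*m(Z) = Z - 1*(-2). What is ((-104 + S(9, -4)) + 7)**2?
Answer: 11532816/1225 ≈ 9414.5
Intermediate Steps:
m(Z) = -1 - Z/2 (m(Z) = -(Z - 1*(-2))/2 = -(Z + 2)/2 = -(2 + Z)/2 = -1 - Z/2)
S(T, b) = 1/(-11 + 6*b) (S(T, b) = 1/(-5 + 6*(-1 + b)) = 1/(-5 + (-6 + 6*b)) = 1/(-11 + 6*b))
((-104 + S(9, -4)) + 7)**2 = ((-104 + 1/(-11 + 6*(-4))) + 7)**2 = ((-104 + 1/(-11 - 24)) + 7)**2 = ((-104 + 1/(-35)) + 7)**2 = ((-104 - 1/35) + 7)**2 = (-3641/35 + 7)**2 = (-3396/35)**2 = 11532816/1225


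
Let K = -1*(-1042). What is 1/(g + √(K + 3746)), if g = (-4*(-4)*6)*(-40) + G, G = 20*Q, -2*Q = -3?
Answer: -635/2418552 - √133/2418552 ≈ -0.00026732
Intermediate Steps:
Q = 3/2 (Q = -½*(-3) = 3/2 ≈ 1.5000)
G = 30 (G = 20*(3/2) = 30)
g = -3810 (g = (-4*(-4)*6)*(-40) + 30 = (16*6)*(-40) + 30 = 96*(-40) + 30 = -3840 + 30 = -3810)
K = 1042
1/(g + √(K + 3746)) = 1/(-3810 + √(1042 + 3746)) = 1/(-3810 + √4788) = 1/(-3810 + 6*√133)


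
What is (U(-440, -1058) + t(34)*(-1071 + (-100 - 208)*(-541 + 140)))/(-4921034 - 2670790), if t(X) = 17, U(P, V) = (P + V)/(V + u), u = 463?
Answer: -58973893/215101680 ≈ -0.27417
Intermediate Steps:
U(P, V) = (P + V)/(463 + V) (U(P, V) = (P + V)/(V + 463) = (P + V)/(463 + V))
(U(-440, -1058) + t(34)*(-1071 + (-100 - 208)*(-541 + 140)))/(-4921034 - 2670790) = ((-440 - 1058)/(463 - 1058) + 17*(-1071 + (-100 - 208)*(-541 + 140)))/(-4921034 - 2670790) = (-1498/(-595) + 17*(-1071 - 308*(-401)))/(-7591824) = (-1/595*(-1498) + 17*(-1071 + 123508))*(-1/7591824) = (214/85 + 17*122437)*(-1/7591824) = (214/85 + 2081429)*(-1/7591824) = (176921679/85)*(-1/7591824) = -58973893/215101680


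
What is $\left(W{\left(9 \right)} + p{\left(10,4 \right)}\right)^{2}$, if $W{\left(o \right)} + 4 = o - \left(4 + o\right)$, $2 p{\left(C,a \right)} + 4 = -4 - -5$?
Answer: $\frac{361}{4} \approx 90.25$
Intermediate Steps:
$p{\left(C,a \right)} = - \frac{3}{2}$ ($p{\left(C,a \right)} = -2 + \frac{-4 - -5}{2} = -2 + \frac{-4 + 5}{2} = -2 + \frac{1}{2} \cdot 1 = -2 + \frac{1}{2} = - \frac{3}{2}$)
$W{\left(o \right)} = -8$ ($W{\left(o \right)} = -4 + \left(o - \left(4 + o\right)\right) = -4 - 4 = -8$)
$\left(W{\left(9 \right)} + p{\left(10,4 \right)}\right)^{2} = \left(-8 - \frac{3}{2}\right)^{2} = \left(- \frac{19}{2}\right)^{2} = \frac{361}{4}$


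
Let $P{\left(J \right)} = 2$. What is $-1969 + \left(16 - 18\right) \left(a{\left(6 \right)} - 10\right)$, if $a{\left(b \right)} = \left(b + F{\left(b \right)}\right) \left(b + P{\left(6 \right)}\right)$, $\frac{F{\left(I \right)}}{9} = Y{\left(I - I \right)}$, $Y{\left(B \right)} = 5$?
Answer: $-2765$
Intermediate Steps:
$F{\left(I \right)} = 45$ ($F{\left(I \right)} = 9 \cdot 5 = 45$)
$a{\left(b \right)} = \left(2 + b\right) \left(45 + b\right)$ ($a{\left(b \right)} = \left(b + 45\right) \left(b + 2\right) = \left(45 + b\right) \left(2 + b\right) = \left(2 + b\right) \left(45 + b\right)$)
$-1969 + \left(16 - 18\right) \left(a{\left(6 \right)} - 10\right) = -1969 + \left(16 - 18\right) \left(\left(90 + 6^{2} + 47 \cdot 6\right) - 10\right) = -1969 - 2 \left(\left(90 + 36 + 282\right) - 10\right) = -1969 - 2 \left(408 - 10\right) = -1969 - 796 = -2765$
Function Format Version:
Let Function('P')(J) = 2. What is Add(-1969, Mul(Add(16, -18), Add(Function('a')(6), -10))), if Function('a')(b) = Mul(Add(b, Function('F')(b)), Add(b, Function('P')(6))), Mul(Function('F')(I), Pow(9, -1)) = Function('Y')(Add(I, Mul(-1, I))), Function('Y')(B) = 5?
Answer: -2765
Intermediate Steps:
Function('F')(I) = 45 (Function('F')(I) = Mul(9, 5) = 45)
Function('a')(b) = Mul(Add(2, b), Add(45, b)) (Function('a')(b) = Mul(Add(b, 45), Add(b, 2)) = Mul(Add(45, b), Add(2, b)) = Mul(Add(2, b), Add(45, b)))
Add(-1969, Mul(Add(16, -18), Add(Function('a')(6), -10))) = Add(-1969, Mul(Add(16, -18), Add(Add(90, Pow(6, 2), Mul(47, 6)), -10))) = Add(-1969, Mul(-2, Add(Add(90, 36, 282), -10))) = Add(-1969, Mul(-2, Add(408, -10))) = Add(-1969, Mul(-2, 398)) = Add(-1969, -796) = -2765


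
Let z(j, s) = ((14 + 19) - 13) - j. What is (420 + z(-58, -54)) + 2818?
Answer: 3316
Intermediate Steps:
z(j, s) = 20 - j (z(j, s) = (33 - 13) - j = 20 - j)
(420 + z(-58, -54)) + 2818 = (420 + (20 - 1*(-58))) + 2818 = (420 + (20 + 58)) + 2818 = (420 + 78) + 2818 = 498 + 2818 = 3316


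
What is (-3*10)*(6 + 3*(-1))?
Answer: -90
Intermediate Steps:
(-3*10)*(6 + 3*(-1)) = -30*(6 - 3) = -30*3 = -90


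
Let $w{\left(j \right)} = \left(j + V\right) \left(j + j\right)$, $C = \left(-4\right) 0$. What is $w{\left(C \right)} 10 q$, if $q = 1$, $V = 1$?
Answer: $0$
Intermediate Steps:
$C = 0$
$w{\left(j \right)} = 2 j \left(1 + j\right)$ ($w{\left(j \right)} = \left(j + 1\right) \left(j + j\right) = \left(1 + j\right) 2 j = 2 j \left(1 + j\right)$)
$w{\left(C \right)} 10 q = 2 \cdot 0 \left(1 + 0\right) 10 \cdot 1 = 2 \cdot 0 \cdot 1 \cdot 10 \cdot 1 = 0 \cdot 10 \cdot 1 = 0 \cdot 1 = 0$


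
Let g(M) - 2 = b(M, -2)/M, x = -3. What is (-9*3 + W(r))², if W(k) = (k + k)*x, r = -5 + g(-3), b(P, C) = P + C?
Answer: 361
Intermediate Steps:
b(P, C) = C + P
g(M) = 2 + (-2 + M)/M
r = -4/3 (r = -5 + (3 - 2/(-3)) = -5 + (3 - 2*(-⅓)) = -5 + (3 + ⅔) = -5 + 11/3 = -4/3 ≈ -1.3333)
W(k) = -6*k (W(k) = (k + k)*(-3) = (2*k)*(-3) = -6*k)
(-9*3 + W(r))² = (-9*3 - 6*(-4/3))² = (-27 + 8)² = (-19)² = 361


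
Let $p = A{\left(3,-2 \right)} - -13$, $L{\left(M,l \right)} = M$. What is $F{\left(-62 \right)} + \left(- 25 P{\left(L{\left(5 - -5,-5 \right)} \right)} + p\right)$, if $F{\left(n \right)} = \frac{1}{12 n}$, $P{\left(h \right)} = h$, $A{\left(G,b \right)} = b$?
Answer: $- \frac{177817}{744} \approx -239.0$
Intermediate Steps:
$p = 11$ ($p = -2 - -13 = -2 + 13 = 11$)
$F{\left(n \right)} = \frac{1}{12 n}$
$F{\left(-62 \right)} + \left(- 25 P{\left(L{\left(5 - -5,-5 \right)} \right)} + p\right) = \frac{1}{12 \left(-62\right)} + \left(- 25 \left(5 - -5\right) + 11\right) = \frac{1}{12} \left(- \frac{1}{62}\right) + \left(- 25 \left(5 + 5\right) + 11\right) = - \frac{1}{744} + \left(\left(-25\right) 10 + 11\right) = - \frac{1}{744} + \left(-250 + 11\right) = - \frac{1}{744} - 239 = - \frac{177817}{744}$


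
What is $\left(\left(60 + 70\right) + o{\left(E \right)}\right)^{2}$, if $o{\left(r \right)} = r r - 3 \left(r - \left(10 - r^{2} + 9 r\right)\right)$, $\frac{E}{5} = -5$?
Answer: $2856100$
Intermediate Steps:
$E = -25$ ($E = 5 \left(-5\right) = -25$)
$o{\left(r \right)} = 30 - 2 r^{2} + 24 r$ ($o{\left(r \right)} = r^{2} - 3 \left(r - \left(10 - r^{2} + 9 r\right)\right) = r^{2} - 3 \left(-10 + r^{2} - 8 r\right) = r^{2} + \left(30 - 3 r^{2} + 24 r\right) = 30 - 2 r^{2} + 24 r$)
$\left(\left(60 + 70\right) + o{\left(E \right)}\right)^{2} = \left(\left(60 + 70\right) + \left(30 - 2 \left(-25\right)^{2} + 24 \left(-25\right)\right)\right)^{2} = \left(130 - 1820\right)^{2} = \left(-1690\right)^{2} = 2856100$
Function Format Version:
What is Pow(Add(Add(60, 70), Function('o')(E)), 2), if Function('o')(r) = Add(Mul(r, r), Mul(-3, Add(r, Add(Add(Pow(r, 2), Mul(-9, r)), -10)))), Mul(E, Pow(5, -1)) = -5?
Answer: 2856100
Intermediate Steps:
E = -25 (E = Mul(5, -5) = -25)
Function('o')(r) = Add(30, Mul(-2, Pow(r, 2)), Mul(24, r)) (Function('o')(r) = Add(Pow(r, 2), Mul(-3, Add(r, Add(-10, Pow(r, 2), Mul(-9, r))))) = Add(Pow(r, 2), Mul(-3, Add(-10, Pow(r, 2), Mul(-8, r)))) = Add(Pow(r, 2), Add(30, Mul(-3, Pow(r, 2)), Mul(24, r))) = Add(30, Mul(-2, Pow(r, 2)), Mul(24, r)))
Pow(Add(Add(60, 70), Function('o')(E)), 2) = Pow(Add(Add(60, 70), Add(30, Mul(-2, Pow(-25, 2)), Mul(24, -25))), 2) = Pow(Add(130, Add(30, Mul(-2, 625), -600)), 2) = Pow(Add(130, Add(30, -1250, -600)), 2) = Pow(Add(130, -1820), 2) = Pow(-1690, 2) = 2856100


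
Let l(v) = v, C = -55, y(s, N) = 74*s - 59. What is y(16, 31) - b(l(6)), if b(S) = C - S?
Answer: 1186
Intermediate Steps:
y(s, N) = -59 + 74*s
b(S) = -55 - S
y(16, 31) - b(l(6)) = (-59 + 74*16) - (-55 - 1*6) = (-59 + 1184) - (-55 - 6) = 1125 - 1*(-61) = 1125 + 61 = 1186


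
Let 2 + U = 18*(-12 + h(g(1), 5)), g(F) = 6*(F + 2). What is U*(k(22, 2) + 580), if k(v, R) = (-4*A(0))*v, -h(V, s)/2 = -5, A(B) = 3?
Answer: -12008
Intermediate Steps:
g(F) = 12 + 6*F (g(F) = 6*(2 + F) = 12 + 6*F)
h(V, s) = 10 (h(V, s) = -2*(-5) = 10)
k(v, R) = -12*v (k(v, R) = (-4*3)*v = -12*v)
U = -38 (U = -2 + 18*(-12 + 10) = -2 + 18*(-2) = -2 - 36 = -38)
U*(k(22, 2) + 580) = -38*(-12*22 + 580) = -38*(-264 + 580) = -38*316 = -12008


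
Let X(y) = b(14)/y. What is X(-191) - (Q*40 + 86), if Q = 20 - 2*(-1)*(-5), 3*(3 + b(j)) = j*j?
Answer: -278665/573 ≈ -486.33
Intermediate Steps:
b(j) = -3 + j²/3 (b(j) = -3 + (j*j)/3 = -3 + j²/3)
Q = 10 (Q = 20 - (-2)*(-5) = 20 - 1*10 = 20 - 10 = 10)
X(y) = 187/(3*y) (X(y) = (-3 + (⅓)*14²)/y = (-3 + (⅓)*196)/y = (-3 + 196/3)/y = 187/(3*y))
X(-191) - (Q*40 + 86) = (187/3)/(-191) - (10*40 + 86) = (187/3)*(-1/191) - (400 + 86) = -187/573 - 1*486 = -187/573 - 486 = -278665/573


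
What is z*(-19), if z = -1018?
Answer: 19342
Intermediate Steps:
z*(-19) = -1018*(-19) = 19342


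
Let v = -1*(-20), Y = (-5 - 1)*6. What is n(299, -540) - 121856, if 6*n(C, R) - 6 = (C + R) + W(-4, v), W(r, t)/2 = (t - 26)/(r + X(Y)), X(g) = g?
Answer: -7313707/60 ≈ -1.2190e+5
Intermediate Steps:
Y = -36 (Y = -6*6 = -36)
v = 20
W(r, t) = 2*(-26 + t)/(-36 + r) (W(r, t) = 2*((t - 26)/(r - 36)) = 2*((-26 + t)/(-36 + r)) = 2*(-26 + t)/(-36 + r))
n(C, R) = 21/20 + C/6 + R/6 (n(C, R) = 1 + ((C + R) + 2*(-26 + 20)/(-36 - 4))/6 = 1 + ((C + R) + 2*(-6)/(-40))/6 = 1 + ((C + R) + 2*(-1/40)*(-6))/6 = 1 + ((C + R) + 3/10)/6 = 1 + (3/10 + C + R)/6 = 1 + (1/20 + C/6 + R/6) = 21/20 + C/6 + R/6)
n(299, -540) - 121856 = (21/20 + (1/6)*299 + (1/6)*(-540)) - 121856 = (21/20 + 299/6 - 90) - 121856 = -2347/60 - 121856 = -7313707/60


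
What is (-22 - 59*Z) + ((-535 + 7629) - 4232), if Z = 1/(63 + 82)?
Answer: 411741/145 ≈ 2839.6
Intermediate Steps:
Z = 1/145 ≈ 0.0068966
(-22 - 59*Z) + ((-535 + 7629) - 4232) = (-22 - 59*1/145) + ((-535 + 7629) - 4232) = (-22 - 59/145) + (7094 - 4232) = -3249/145 + 2862 = 411741/145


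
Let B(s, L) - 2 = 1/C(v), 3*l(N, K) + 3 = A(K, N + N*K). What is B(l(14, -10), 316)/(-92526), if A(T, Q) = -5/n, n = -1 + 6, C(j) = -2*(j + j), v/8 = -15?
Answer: -961/44412480 ≈ -2.1638e-5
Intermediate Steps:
v = -120 (v = 8*(-15) = -120)
C(j) = -4*j
n = 5
A(T, Q) = -1 (A(T, Q) = -5/5 = -5*⅕ = -1)
l(N, K) = -4/3 (l(N, K) = -1 + (⅓)*(-1) = -1 - ⅓ = -4/3)
B(s, L) = 961/480 (B(s, L) = 2 + 1/(-4*(-120)) = 2 + 1/480 = 961/480)
B(l(14, -10), 316)/(-92526) = (961/480)/(-92526) = (961/480)*(-1/92526) = -961/44412480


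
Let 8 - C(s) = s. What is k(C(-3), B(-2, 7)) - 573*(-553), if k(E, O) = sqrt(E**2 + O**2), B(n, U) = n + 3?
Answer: 316869 + sqrt(122) ≈ 3.1688e+5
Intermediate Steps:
C(s) = 8 - s
B(n, U) = 3 + n
k(C(-3), B(-2, 7)) - 573*(-553) = sqrt((8 - 1*(-3))**2 + (3 - 2)**2) - 573*(-553) = sqrt((8 + 3)**2 + 1**2) + 316869 = sqrt(11**2 + 1) + 316869 = sqrt(121 + 1) + 316869 = sqrt(122) + 316869 = 316869 + sqrt(122)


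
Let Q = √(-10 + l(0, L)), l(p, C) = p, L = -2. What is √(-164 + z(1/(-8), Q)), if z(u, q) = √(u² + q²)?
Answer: √(-2624 + 6*I*√71)/4 ≈ 0.12336 + 12.807*I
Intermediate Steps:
Q = I*√10 (Q = √(-10 + 0) = √(-10) = I*√10 ≈ 3.1623*I)
z(u, q) = √(q² + u²)
√(-164 + z(1/(-8), Q)) = √(-164 + √((I*√10)² + (1/(-8))²)) = √(-164 + √(-10 + (-⅛)²)) = √(-164 + √(-10 + 1/64)) = √(-164 + √(-639/64)) = √(-164 + 3*I*√71/8)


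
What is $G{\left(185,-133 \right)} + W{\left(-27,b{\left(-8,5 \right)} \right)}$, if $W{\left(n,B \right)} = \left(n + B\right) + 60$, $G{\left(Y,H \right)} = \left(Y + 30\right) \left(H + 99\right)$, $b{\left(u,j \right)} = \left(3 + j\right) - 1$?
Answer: $-7270$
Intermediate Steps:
$b{\left(u,j \right)} = 2 + j$
$G{\left(Y,H \right)} = \left(30 + Y\right) \left(99 + H\right)$
$W{\left(n,B \right)} = 60 + B + n$ ($W{\left(n,B \right)} = \left(B + n\right) + 60 = 60 + B + n$)
$G{\left(185,-133 \right)} + W{\left(-27,b{\left(-8,5 \right)} \right)} = \left(2970 + 30 \left(-133\right) + 99 \cdot 185 - 24605\right) + \left(60 + \left(2 + 5\right) - 27\right) = \left(2970 - 3990 + 18315 - 24605\right) + \left(60 + 7 - 27\right) = -7310 + 40 = -7270$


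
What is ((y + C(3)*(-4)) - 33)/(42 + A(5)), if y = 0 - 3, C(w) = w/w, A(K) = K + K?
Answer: -10/13 ≈ -0.76923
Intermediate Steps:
A(K) = 2*K
C(w) = 1
y = -3
((y + C(3)*(-4)) - 33)/(42 + A(5)) = ((-3 + 1*(-4)) - 33)/(42 + 2*5) = ((-3 - 4) - 33)/(42 + 10) = (-7 - 33)/52 = -40*1/52 = -10/13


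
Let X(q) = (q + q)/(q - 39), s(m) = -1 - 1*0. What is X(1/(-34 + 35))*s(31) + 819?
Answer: 15562/19 ≈ 819.05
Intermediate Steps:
s(m) = -1 (s(m) = -1 + 0 = -1)
X(q) = 2*q/(-39 + q) (X(q) = (2*q)/(-39 + q) = 2*q/(-39 + q))
X(1/(-34 + 35))*s(31) + 819 = (2/((-34 + 35)*(-39 + 1/(-34 + 35))))*(-1) + 819 = (2/(1*(-39 + 1/1)))*(-1) + 819 = (2*1/(-39 + 1))*(-1) + 819 = (2*1/(-38))*(-1) + 819 = (2*1*(-1/38))*(-1) + 819 = -1/19*(-1) + 819 = 1/19 + 819 = 15562/19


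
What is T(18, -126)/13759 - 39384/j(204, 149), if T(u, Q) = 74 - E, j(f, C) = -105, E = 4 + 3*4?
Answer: 180630182/481565 ≈ 375.09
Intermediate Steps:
E = 16 (E = 4 + 12 = 16)
T(u, Q) = 58 (T(u, Q) = 74 - 1*16 = 74 - 16 = 58)
T(18, -126)/13759 - 39384/j(204, 149) = 58/13759 - 39384/(-105) = 58*(1/13759) - 39384*(-1/105) = 58/13759 + 13128/35 = 180630182/481565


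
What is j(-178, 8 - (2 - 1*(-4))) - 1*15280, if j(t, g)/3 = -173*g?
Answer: -16318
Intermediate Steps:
j(t, g) = -519*g (j(t, g) = 3*(-173*g) = -519*g)
j(-178, 8 - (2 - 1*(-4))) - 1*15280 = -519*(8 - (2 - 1*(-4))) - 1*15280 = -519*(8 - (2 + 4)) - 15280 = -519*(8 - 1*6) - 15280 = -519*(8 - 6) - 15280 = -519*2 - 15280 = -1038 - 15280 = -16318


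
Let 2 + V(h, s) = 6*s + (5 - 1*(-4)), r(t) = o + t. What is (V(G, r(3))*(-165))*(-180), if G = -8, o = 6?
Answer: 1811700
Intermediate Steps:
r(t) = 6 + t
V(h, s) = 7 + 6*s (V(h, s) = -2 + (6*s + (5 - 1*(-4))) = -2 + (6*s + (5 + 4)) = -2 + (6*s + 9) = -2 + (9 + 6*s) = 7 + 6*s)
(V(G, r(3))*(-165))*(-180) = ((7 + 6*(6 + 3))*(-165))*(-180) = ((7 + 6*9)*(-165))*(-180) = ((7 + 54)*(-165))*(-180) = (61*(-165))*(-180) = -10065*(-180) = 1811700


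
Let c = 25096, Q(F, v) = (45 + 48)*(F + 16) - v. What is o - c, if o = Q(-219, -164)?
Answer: -43811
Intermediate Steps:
Q(F, v) = 1488 - v + 93*F (Q(F, v) = 93*(16 + F) - v = (1488 + 93*F) - v = 1488 - v + 93*F)
o = -18715 (o = 1488 - 1*(-164) + 93*(-219) = 1488 + 164 - 20367 = -18715)
o - c = -18715 - 1*25096 = -18715 - 25096 = -43811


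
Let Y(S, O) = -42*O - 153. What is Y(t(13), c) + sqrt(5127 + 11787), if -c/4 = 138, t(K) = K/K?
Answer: 23031 + sqrt(16914) ≈ 23161.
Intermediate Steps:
t(K) = 1
c = -552 (c = -4*138 = -552)
Y(S, O) = -153 - 42*O
Y(t(13), c) + sqrt(5127 + 11787) = (-153 - 42*(-552)) + sqrt(5127 + 11787) = (-153 + 23184) + sqrt(16914) = 23031 + sqrt(16914)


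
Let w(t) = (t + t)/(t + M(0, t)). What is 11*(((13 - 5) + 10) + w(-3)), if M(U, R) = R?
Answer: 209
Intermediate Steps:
w(t) = 1 (w(t) = (t + t)/(t + t) = (2*t)/((2*t)) = (2*t)*(1/(2*t)) = 1)
11*(((13 - 5) + 10) + w(-3)) = 11*(((13 - 5) + 10) + 1) = 11*((8 + 10) + 1) = 11*(18 + 1) = 11*19 = 209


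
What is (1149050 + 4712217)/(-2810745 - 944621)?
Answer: -5861267/3755366 ≈ -1.5608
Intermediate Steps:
(1149050 + 4712217)/(-2810745 - 944621) = 5861267/(-3755366) = 5861267*(-1/3755366) = -5861267/3755366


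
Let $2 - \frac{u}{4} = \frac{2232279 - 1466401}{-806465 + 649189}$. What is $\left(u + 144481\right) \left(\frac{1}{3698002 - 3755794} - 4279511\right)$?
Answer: $- \frac{1405263169143669914597}{2272323648} \approx -6.1843 \cdot 10^{11}$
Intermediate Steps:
$u = \frac{1080430}{39319}$ ($u = 8 - 4 \frac{2232279 - 1466401}{-806465 + 649189} = 8 - 4 \frac{765878}{-157276} = 8 - 4 \cdot 765878 \left(- \frac{1}{157276}\right) = 8 - - \frac{765878}{39319} = 8 + \frac{765878}{39319} = \frac{1080430}{39319} \approx 27.479$)
$\left(u + 144481\right) \left(\frac{1}{3698002 - 3755794} - 4279511\right) = \left(\frac{1080430}{39319} + 144481\right) \left(\frac{1}{3698002 - 3755794} - 4279511\right) = \frac{5681928869 \left(\frac{1}{-57792} - 4279511\right)}{39319} = \frac{5681928869 \left(- \frac{1}{57792} - 4279511\right)}{39319} = \frac{5681928869}{39319} \left(- \frac{247321499713}{57792}\right) = - \frac{1405263169143669914597}{2272323648}$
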